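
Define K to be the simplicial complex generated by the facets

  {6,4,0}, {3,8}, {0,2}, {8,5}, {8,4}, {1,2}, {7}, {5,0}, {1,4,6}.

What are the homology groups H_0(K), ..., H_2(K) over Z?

Take the total order 0 < 1 < 2 < 3 < 4 < 5 < 6 < 7 < 8 on the vertex set. Then K (dimension 2) consists of the simplices:

  0-simplices (9): [0], [1], [2], [3], [4], [5], [6], [7], [8]
  1-simplices (11): [0,2], [0,4], [0,5], [0,6], [1,2], [1,4], [1,6], [3,8], [4,6], [4,8], [5,8]
  2-simplices (2): [0,4,6], [1,4,6]

Hence C_0 ≅ Z^9, C_1 ≅ Z^11, C_2 ≅ Z^2.

Boundary ∂_1: C_1 → C_0 is given by ∂[p,q] = [q] − [p].
The 9×11 boundary matrix has rank 7 and Smith normal form diag(1,1,1,1,1,1,1).

Boundary ∂_2: C_2 → C_1 sends each 2-simplex [p,q,r] to [q,r] − [p,r] + [p,q]. For instance
  ∂[1,4,6] = [4,6] − [1,6] + [1,4],
  ∂[0,4,6] = [4,6] − [0,6] + [0,4].
The resulting 11×2 matrix has rank 2, and its Smith normal form has invariant factors (1,1).

Computing H_k = (kernel of ∂_k) / (image of ∂_{k+1}):

  H_0: rank C_0 − rank ∂_1 = 9 − 7 = 2, and the invariant factors of ∂_1 are all 1, so H_0 = Z^2.
  H_1: rank ker ∂_1 − rank ∂_2 = (11 − 7) − 2 = 2, and the invariant factors of ∂_2 are all 1, so H_1 = Z^2.
  H_2: rank ker ∂_2 − rank ∂_3 = (2 − 2) − 0 = 0, and there is no ∂_3, so H_2 = 0.

As a check, the Euler characteristic is 9 − 11 + 2 = 0, which agrees with 2 − 2 + 0 = 0.

H_0 = Z^2,  H_1 = Z^2,  H_2 = 0.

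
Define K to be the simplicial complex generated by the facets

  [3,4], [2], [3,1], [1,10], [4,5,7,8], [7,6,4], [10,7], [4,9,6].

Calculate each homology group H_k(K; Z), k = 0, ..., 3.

H_0 = Z^2,  H_1 = Z,  H_2 = 0,  H_3 = 0.

Fix the vertex order 1 < 2 < 3 < 4 < 5 < 6 < 7 < 8 < 9 < 10 and write every simplex with vertices in increasing order. Then dim K = 3 and the simplices of K are:

  0-simplices (10): [1], [2], [3], [4], [5], [6], [7], [8], [9], [10]
  1-simplices (14): [1,3], [1,10], [3,4], [4,5], [4,6], [4,7], [4,8], [4,9], [5,7], [5,8], [6,7], [6,9], [7,8], [7,10]
  2-simplices (6): [4,5,7], [4,5,8], [4,6,7], [4,6,9], [4,7,8], [5,7,8]
  3-simplices (1): [4,5,7,8]

Hence C_0 ≅ Z^10, C_1 ≅ Z^14, C_2 ≅ Z^6, C_3 ≅ Z^1.

The boundary map ∂_1: C_1 → C_0 is given by ∂[p,q] = [q] − [p].
This gives a 10×14 integer matrix of rank 8; reducing to Smith normal form yields diagonal entries (1,1,1,1,1,1,1,1).

The boundary map ∂_2: C_2 → C_1 acts by ∂[p,q,r] = [q,r] − [p,r] + [p,q]. For instance
  ∂[4,6,7] = [6,7] − [4,7] + [4,6],
  ∂[4,6,9] = [6,9] − [4,9] + [4,6].
The resulting 14×6 matrix has rank 5, and its Smith normal form has invariant factors (1,1,1,1,1).

∂_3: C_3 → C_2 sends each 3-simplex σ to the alternating sum Σ_i (−1)^i (σ with its i-th vertex removed). For instance
  ∂[4,5,7,8] = [5,7,8] − [4,7,8] + [4,5,8] − [4,5,7].
As a 6×1 matrix over Z this has rank 1, with invariant factors (1).

Computing H_k = (kernel of ∂_k) / (image of ∂_{k+1}):

  H_0: rank C_0 − rank ∂_1 = 10 − 8 = 2, and the invariant factors of ∂_1 are all 1, so H_0 = Z^2.
  H_1: rank ker ∂_1 − rank ∂_2 = (14 − 8) − 5 = 1, and the invariant factors of ∂_2 are all 1, so H_1 = Z.
  H_2: rank ker ∂_2 − rank ∂_3 = (6 − 5) − 1 = 0, and the invariant factors of ∂_3 are all 1, so H_2 = 0.
  H_3: rank ker ∂_3 − rank ∂_4 = (1 − 1) − 0 = 0, and there is no ∂_4, so H_3 = 0.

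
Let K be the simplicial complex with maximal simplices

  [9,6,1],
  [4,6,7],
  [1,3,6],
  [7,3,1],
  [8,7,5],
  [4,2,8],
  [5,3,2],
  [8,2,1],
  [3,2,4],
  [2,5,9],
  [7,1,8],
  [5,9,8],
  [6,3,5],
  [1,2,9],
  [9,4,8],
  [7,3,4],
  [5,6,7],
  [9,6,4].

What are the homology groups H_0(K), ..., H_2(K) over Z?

K has 9 vertices, 27 edges, 18 triangles.
rank ∂_0 = 0, rank ∂_1 = 8 ⇒ b_0 = 9 − 0 − 8 = 1; all invariant factors of ∂_1 are 1 so no torsion. So H_0 ≅ Z.
rank ∂_1 = 8, rank ∂_2 = 18 ⇒ b_1 = 27 − 8 − 18 = 1; ∂_2 has invariant factor(s) [2] giving torsion. So H_1 ≅ Z ⊕ Z/2.
rank ∂_2 = 18, rank ∂_3 = 0 ⇒ b_2 = 18 − 18 − 0 = 0. So H_2 ≅ 0.

H_0 ≅ Z,  H_1 ≅ Z ⊕ Z/2,  H_2 = 0.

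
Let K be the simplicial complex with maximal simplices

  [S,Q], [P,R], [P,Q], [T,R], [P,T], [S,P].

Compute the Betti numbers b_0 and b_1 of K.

Order the vertices as P < Q < R < S < T. Listing each simplex with vertices in this order, K has dimension 1 with simplices:

  0-simplices (5): P, Q, R, S, T
  1-simplices (6): PQ, PR, PS, PT, QS, RT

so the chain groups are C_0 ≅ Z^5, C_1 ≅ Z^6.

The boundary map ∂_1: C_1 → C_0 is given by ∂[p,q] = [q] − [p]. For instance
  ∂PT = T − P.
The 5×6 boundary matrix has rank 4 and Smith normal form diag(1,1,1,1).

Computing H_k = (kernel of ∂_k) / (image of ∂_{k+1}):

  H_0: rank C_0 − rank ∂_1 = 5 − 4 = 1, and the invariant factors of ∂_1 are all 1, so H_0 ≅ Z.
  H_1: rank ker ∂_1 − rank ∂_2 = (6 − 4) − 0 = 2, and there is no ∂_2, so H_1 ≅ Z^2.

(K is a triangulation of a wedge of 2 circles.)

Hence the Betti numbers are b_0 = 1, b_1 = 2.

b_0 = 1, b_1 = 2.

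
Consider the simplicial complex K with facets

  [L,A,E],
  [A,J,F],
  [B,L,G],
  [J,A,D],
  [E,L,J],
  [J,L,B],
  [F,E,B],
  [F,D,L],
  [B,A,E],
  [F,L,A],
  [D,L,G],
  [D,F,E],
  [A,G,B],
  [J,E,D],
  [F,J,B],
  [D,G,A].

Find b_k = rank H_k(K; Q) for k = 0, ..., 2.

Fix the vertex order A < B < D < E < F < G < J < L and write every simplex with vertices in increasing order. Then dim K = 2 and the simplices of K are:

  0-simplices (8): A, B, D, E, F, G, J, L
  1-simplices (24): AB, AD, AE, AF, AG, AJ, AL, BE, BF, BG, BJ, BL, DE, DF, DG, DJ, DL, EF, EJ, EL, FJ, FL, GL, JL
  2-simplices (16): ABE, ABG, ADG, ADJ, AEL, AFJ, AFL, BEF, BFJ, BGL, BJL, DEF, DEJ, DFL, DGL, EJL

so the chain groups are C_0 ≅ Z^8, C_1 ≅ Z^24, C_2 ≅ Z^16.

Boundary ∂_1: C_1 → C_0 is given by ∂[p,q] = [q] − [p]. For instance
  ∂AD = D − A.
As a 8×24 matrix over Z this has rank 7, with invariant factors (1,1,1,1,1,1,1).

Boundary ∂_2: C_2 → C_1 sends each 2-simplex [p,q,r] to [q,r] − [p,r] + [p,q]. For instance
  ∂ADG = DG − AG + AD,
  ∂AFJ = FJ − AJ + AF.
The 24×16 boundary matrix has rank 15 and Smith normal form diag(1,1,1,1,1,1,1,1,1,1,1,1,1,1,1).

Computing H_k = (kernel of ∂_k) / (image of ∂_{k+1}):

  H_0: rank C_0 − rank ∂_1 = 8 − 7 = 1, and the invariant factors of ∂_1 are all 1, so H_0 = Z.
  H_1: rank ker ∂_1 − rank ∂_2 = (24 − 7) − 15 = 2, and the invariant factors of ∂_2 are all 1, so H_1 = Z^2.
  H_2: rank ker ∂_2 − rank ∂_3 = (16 − 15) − 0 = 1, and there is no ∂_3, so H_2 = Z.

Hence the Betti numbers are b_0 = 1, b_1 = 2, b_2 = 1.

b_0 = 1, b_1 = 2, b_2 = 1.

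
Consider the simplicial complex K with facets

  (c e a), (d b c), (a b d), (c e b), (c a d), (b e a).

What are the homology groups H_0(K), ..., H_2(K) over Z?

We work with the vertex ordering a < b < c < d < e. The simplices of K, each written with vertices in increasing order, are:

  0-simplices (5): a, b, c, d, e
  1-simplices (9): ab, ac, ad, ae, bc, bd, be, cd, ce
  2-simplices (6): abd, abe, acd, ace, bcd, bce

so the chain groups are C_0 ≅ Z^5, C_1 ≅ Z^9, C_2 ≅ Z^6.

The boundary map ∂_1: C_1 → C_0 maps an edge to its endpoints' difference, ∂[p,q] = q − p. For instance
  ∂ae = e − a.
The 5×9 boundary matrix has rank 4 and Smith normal form diag(1,1,1,1).

The boundary map ∂_2: C_2 → C_1 sends each 2-simplex [p,q,r] to [q,r] − [p,r] + [p,q]. For instance
  ∂abe = be − ae + ab,
  ∂bcd = cd − bd + bc.
This gives a 9×6 integer matrix of rank 5; reducing to Smith normal form yields diagonal entries (1,1,1,1,1).

From H_k ≅ ker(∂_k) / im(∂_{k+1}) we obtain:

  H_0: rank C_0 − rank ∂_1 = 5 − 4 = 1, and the invariant factors of ∂_1 are all 1, so H_0 = Z.
  H_1: rank ker ∂_1 − rank ∂_2 = (9 − 4) − 5 = 0, and the invariant factors of ∂_2 are all 1, so H_1 = 0.
  H_2: rank ker ∂_2 − rank ∂_3 = (6 − 5) − 0 = 1, and there is no ∂_3, so H_2 = Z.

As a check, the Euler characteristic is 5 − 9 + 6 = 2, which agrees with 1 − 0 + 1 = 2.

H_0 = Z,  H_1 = 0,  H_2 = Z.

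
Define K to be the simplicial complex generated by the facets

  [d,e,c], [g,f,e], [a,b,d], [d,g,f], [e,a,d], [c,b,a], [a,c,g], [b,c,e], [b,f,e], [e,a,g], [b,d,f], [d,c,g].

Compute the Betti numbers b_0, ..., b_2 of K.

Take the total order a < b < c < d < e < f < g on the vertex set. Then K (dimension 2) consists of the simplices:

  0-simplices (7): a, b, c, d, e, f, g
  1-simplices (18): ab, ac, ad, ae, ag, bc, bd, be, bf, cd, ce, cg, de, df, dg, ef, eg, fg
  2-simplices (12): abc, abd, acg, ade, aeg, bce, bdf, bef, cde, cdg, dfg, efg

so the chain groups are C_0 ≅ Z^7, C_1 ≅ Z^18, C_2 ≅ Z^12.

Boundary ∂_1: C_1 → C_0 is given by ∂[p,q] = [q] − [p]. For instance
  ∂ad = d − a.
As a 7×18 matrix over Z this has rank 6, with invariant factors (1,1,1,1,1,1).

Boundary ∂_2: C_2 → C_1 maps a triangle to the signed sum of its edges. For instance
  ∂bef = ef − bf + be,
  ∂cde = de − ce + cd.
This gives a 18×12 integer matrix of rank 12; reducing to Smith normal form yields diagonal entries (1,1,1,1,1,1,1,1,1,1,1,2).

Computing H_k = (kernel of ∂_k) / (image of ∂_{k+1}):

  H_0: rank C_0 − rank ∂_1 = 7 − 6 = 1, and the invariant factors of ∂_1 are all 1, so H_0 = Z.
  H_1: rank ker ∂_1 − rank ∂_2 = (18 − 6) − 12 = 0, and ∂_2 has invariant factor 2 > 1, so H_1 = Z/2.
  H_2: rank ker ∂_2 − rank ∂_3 = (12 − 12) − 0 = 0, and there is no ∂_3, so H_2 = 0.

Hence the Betti numbers are b_0 = 1, b_1 = 0, b_2 = 0.

b_0 = 1, b_1 = 0, b_2 = 0.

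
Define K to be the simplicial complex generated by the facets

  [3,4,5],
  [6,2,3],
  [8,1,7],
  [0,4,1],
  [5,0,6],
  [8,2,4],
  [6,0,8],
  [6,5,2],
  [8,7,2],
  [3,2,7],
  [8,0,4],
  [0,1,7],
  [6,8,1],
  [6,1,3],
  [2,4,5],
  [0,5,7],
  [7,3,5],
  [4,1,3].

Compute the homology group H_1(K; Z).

H_1 ≅ Z ⊕ Z/2Z.

Take the total order 0 < 1 < 2 < 3 < 4 < 5 < 6 < 7 < 8 on the vertex set. Then K (dimension 2) consists of the simplices:

  0-simplices (9): [0], [1], [2], [3], [4], [5], [6], [7], [8]
  1-simplices (27): (27 of them)
  2-simplices (18): [0,1,4], [0,1,7], [0,4,8], [0,5,6], [0,5,7], [0,6,8], [1,3,4], [1,3,6], [1,6,8], [1,7,8], [2,3,6], [2,3,7], [2,4,5], [2,4,8], [2,5,6], [2,7,8], [3,4,5], [3,5,7]

so the chain groups are C_0 ≅ Z^9, C_1 ≅ Z^27, C_2 ≅ Z^18.

The boundary map ∂_1: C_1 → C_0 sends each edge [p,q] (with p < q) to q − p.
The 9×27 boundary matrix has rank 8 and Smith normal form diag(1,1,1,1,1,1,1,1).

∂_2: C_2 → C_1 maps a triangle to the signed sum of its edges. For instance
  ∂[0,1,7] = [1,7] − [0,7] + [0,1],
  ∂[0,4,8] = [4,8] − [0,8] + [0,4].
The resulting 27×18 matrix has rank 18, and its Smith normal form has invariant factors (1,1,1,1,1,1,1,1,1,1,1,1,1,1,1,1,1,2).

Reading off H_k = ker ∂_k / im ∂_{k+1}:

  H_1: rank ker ∂_1 − rank ∂_2 = (27 − 8) − 18 = 1, and ∂_2 has invariant factor 2 > 1, so H_1 ≅ Z ⊕ Z/2Z.

(K is a triangulation of the Klein bottle.)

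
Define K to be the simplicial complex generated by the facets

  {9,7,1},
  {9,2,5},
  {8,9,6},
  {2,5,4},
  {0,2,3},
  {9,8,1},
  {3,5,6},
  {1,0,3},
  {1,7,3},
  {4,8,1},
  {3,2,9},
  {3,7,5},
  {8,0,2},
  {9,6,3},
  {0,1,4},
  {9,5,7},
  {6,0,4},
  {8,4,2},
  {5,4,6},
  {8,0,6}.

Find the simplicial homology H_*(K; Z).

K has 10 vertices, 30 edges, 20 triangles.
rank ∂_0 = 0, rank ∂_1 = 9 ⇒ b_0 = 10 − 0 − 9 = 1; all invariant factors of ∂_1 are 1 so no torsion. So H_0 ≅ Z.
rank ∂_1 = 9, rank ∂_2 = 20 ⇒ b_1 = 30 − 9 − 20 = 1; ∂_2 has invariant factor(s) [2] giving torsion. So H_1 ≅ Z ⊕ Z/2.
rank ∂_2 = 20, rank ∂_3 = 0 ⇒ b_2 = 20 − 20 − 0 = 0. So H_2 ≅ 0.

H_0 ≅ Z,  H_1 ≅ Z ⊕ Z/2,  H_2 = 0.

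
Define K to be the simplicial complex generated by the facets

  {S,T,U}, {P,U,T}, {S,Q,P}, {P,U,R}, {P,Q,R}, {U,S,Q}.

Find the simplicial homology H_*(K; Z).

H_0 ≅ Z,  H_1 ≅ Z,  H_2 = 0.

We work with the vertex ordering P < Q < R < S < T < U. The simplices of K, each written with vertices in increasing order, are:

  0-simplices (6): P, Q, R, S, T, U
  1-simplices (12): PQ, PR, PS, PT, PU, QR, QS, QU, RU, ST, SU, TU
  2-simplices (6): PQR, PQS, PRU, PTU, QSU, STU

Hence C_0 ≅ Z^6, C_1 ≅ Z^12, C_2 ≅ Z^6.

Boundary ∂_1: C_1 → C_0 maps an edge to its endpoints' difference, ∂[p,q] = q − p.
This gives a 6×12 integer matrix of rank 5; reducing to Smith normal form yields diagonal entries (1,1,1,1,1).

∂_2: C_2 → C_1 maps a triangle to the signed sum of its edges. For instance
  ∂PQR = QR − PR + PQ,
  ∂PQS = QS − PS + PQ.
The resulting 12×6 matrix has rank 6, and its Smith normal form has invariant factors (1,1,1,1,1,1).

Now H_k = ker ∂_k / im ∂_{k+1}, so:

  H_0: rank C_0 − rank ∂_1 = 6 − 5 = 1, and the invariant factors of ∂_1 are all 1, so H_0 ≅ Z.
  H_1: rank ker ∂_1 − rank ∂_2 = (12 − 5) − 6 = 1, and the invariant factors of ∂_2 are all 1, so H_1 ≅ Z.
  H_2: rank ker ∂_2 − rank ∂_3 = (6 − 6) − 0 = 0, and there is no ∂_3, so H_2 ≅ 0.

As a check, the Euler characteristic is 6 − 12 + 6 = 0, which agrees with 1 − 1 + 0 = 0.
(K is a triangulation of the cylinder S^1 x I.)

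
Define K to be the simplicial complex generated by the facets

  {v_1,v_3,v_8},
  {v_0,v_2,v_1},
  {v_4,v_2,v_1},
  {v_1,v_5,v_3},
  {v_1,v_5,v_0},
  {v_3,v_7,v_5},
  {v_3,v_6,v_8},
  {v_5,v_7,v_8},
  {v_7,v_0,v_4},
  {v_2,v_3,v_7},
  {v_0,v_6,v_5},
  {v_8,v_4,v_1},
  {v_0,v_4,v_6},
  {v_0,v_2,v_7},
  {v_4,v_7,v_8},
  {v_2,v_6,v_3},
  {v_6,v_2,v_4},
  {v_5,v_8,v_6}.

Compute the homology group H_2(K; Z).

Take the total order v_0 < v_1 < v_2 < v_3 < v_4 < v_5 < v_6 < v_7 < v_8 on the vertex set. Then K (dimension 2) consists of the simplices:

  0-simplices (9): [v_0], [v_1], [v_2], [v_3], [v_4], [v_5], [v_6], [v_7], [v_8]
  1-simplices (27): (27 of them)
  2-simplices (18): (18 of them)

giving chain groups C_0 ≅ Z^9, C_1 ≅ Z^27, C_2 ≅ Z^18.

Boundary ∂_1: C_1 → C_0 is given by ∂[p,q] = [q] − [p]. For instance
  ∂[v_0,v_1] = [v_1] − [v_0].
The resulting 9×27 matrix has rank 8, and its Smith normal form has invariant factors (1,1,1,1,1,1,1,1).

∂_2: C_2 → C_1 acts by ∂[p,q,r] = [q,r] − [p,r] + [p,q]. For instance
  ∂[v_0,v_5,v_6] = [v_5,v_6] − [v_0,v_6] + [v_0,v_5],
  ∂[v_4,v_7,v_8] = [v_7,v_8] − [v_4,v_8] + [v_4,v_7].
As a 27×18 matrix over Z this has rank 18, with invariant factors (1,1,1,1,1,1,1,1,1,1,1,1,1,1,1,1,1,2).

Reading off H_k = ker ∂_k / im ∂_{k+1}:

  H_2: rank ker ∂_2 − rank ∂_3 = (18 − 18) − 0 = 0, and there is no ∂_3, so H_2 = 0.

(K is a triangulation of the Klein bottle.)

H_2 ≅ 0.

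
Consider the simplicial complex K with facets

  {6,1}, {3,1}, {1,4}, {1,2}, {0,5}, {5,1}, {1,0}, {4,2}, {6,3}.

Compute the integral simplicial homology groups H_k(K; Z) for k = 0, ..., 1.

Take the total order 0 < 1 < 2 < 3 < 4 < 5 < 6 on the vertex set. Then K (dimension 1) consists of the simplices:

  0-simplices (7): [0], [1], [2], [3], [4], [5], [6]
  1-simplices (9): [0,1], [0,5], [1,2], [1,3], [1,4], [1,5], [1,6], [2,4], [3,6]

giving chain groups C_0 ≅ Z^7, C_1 ≅ Z^9.

∂_1: C_1 → C_0 sends each edge [p,q] (with p < q) to q − p. For instance
  ∂[1,5] = [5] − [1].
The resulting 7×9 matrix has rank 6, and its Smith normal form has invariant factors (1,1,1,1,1,1).

Computing H_k = (kernel of ∂_k) / (image of ∂_{k+1}):

  H_0: rank C_0 − rank ∂_1 = 7 − 6 = 1, and the invariant factors of ∂_1 are all 1, so H_0 ≅ Z.
  H_1: rank ker ∂_1 − rank ∂_2 = (9 − 6) − 0 = 3, and there is no ∂_2, so H_1 ≅ Z^3.

H_0 ≅ Z,  H_1 ≅ Z^3.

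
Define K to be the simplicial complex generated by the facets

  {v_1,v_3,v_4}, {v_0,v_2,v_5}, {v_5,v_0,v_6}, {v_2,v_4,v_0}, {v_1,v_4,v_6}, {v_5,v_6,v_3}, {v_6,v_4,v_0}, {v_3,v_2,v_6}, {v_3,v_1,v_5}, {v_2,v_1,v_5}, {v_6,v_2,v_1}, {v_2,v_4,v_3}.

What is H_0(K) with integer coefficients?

We work with the vertex ordering v_0 < v_1 < v_2 < v_3 < v_4 < v_5 < v_6. The simplices of K, each written with vertices in increasing order, are:

  0-simplices (7): [v_0], [v_1], [v_2], [v_3], [v_4], [v_5], [v_6]
  1-simplices (18): (18 of them)
  2-simplices (12): (12 of them)

Hence C_0 ≅ Z^7, C_1 ≅ Z^18, C_2 ≅ Z^12.

The boundary map ∂_1: C_1 → C_0 is given by ∂[p,q] = [q] − [p]. For instance
  ∂[v_1,v_6] = [v_6] − [v_1].
As a 7×18 matrix over Z this has rank 6, with invariant factors (1,1,1,1,1,1).

Boundary ∂_2: C_2 → C_1 sends each 2-simplex [p,q,r] to [q,r] − [p,r] + [p,q]. For instance
  ∂[v_1,v_3,v_5] = [v_3,v_5] − [v_1,v_5] + [v_1,v_3],
  ∂[v_1,v_3,v_4] = [v_3,v_4] − [v_1,v_4] + [v_1,v_3].
The resulting 18×12 matrix has rank 12, and its Smith normal form has invariant factors (1,1,1,1,1,1,1,1,1,1,1,2).

Computing H_k = (kernel of ∂_k) / (image of ∂_{k+1}):

  H_0: rank C_0 − rank ∂_1 = 7 − 6 = 1, and the invariant factors of ∂_1 are all 1, so H_0 ≅ Z.

H_0 ≅ Z.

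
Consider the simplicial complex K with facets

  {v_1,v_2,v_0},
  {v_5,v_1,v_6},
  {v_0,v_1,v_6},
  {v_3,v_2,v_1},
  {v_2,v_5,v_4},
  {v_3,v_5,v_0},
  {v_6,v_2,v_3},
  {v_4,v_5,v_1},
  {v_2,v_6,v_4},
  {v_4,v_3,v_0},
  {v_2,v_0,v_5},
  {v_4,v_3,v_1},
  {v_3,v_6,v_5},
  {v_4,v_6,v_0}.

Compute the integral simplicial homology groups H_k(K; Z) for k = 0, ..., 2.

We work with the vertex ordering v_0 < v_1 < v_2 < v_3 < v_4 < v_5 < v_6. The simplices of K, each written with vertices in increasing order, are:

  0-simplices (7): [v_0], [v_1], [v_2], [v_3], [v_4], [v_5], [v_6]
  1-simplices (21): (21 of them)
  2-simplices (14): (14 of them)

so the chain groups are C_0 ≅ Z^7, C_1 ≅ Z^21, C_2 ≅ Z^14.

∂_1: C_1 → C_0 sends each edge [p,q] (with p < q) to q − p. For instance
  ∂[v_0,v_5] = [v_5] − [v_0].
The 7×21 boundary matrix has rank 6 and Smith normal form diag(1,1,1,1,1,1).

Boundary ∂_2: C_2 → C_1 maps a triangle to the signed sum of its edges. For instance
  ∂[v_2,v_4,v_5] = [v_4,v_5] − [v_2,v_5] + [v_2,v_4],
  ∂[v_0,v_3,v_4] = [v_3,v_4] − [v_0,v_4] + [v_0,v_3].
The resulting 21×14 matrix has rank 13, and its Smith normal form has invariant factors (1,1,1,1,1,1,1,1,1,1,1,1,1).

Computing H_k = (kernel of ∂_k) / (image of ∂_{k+1}):

  H_0: rank C_0 − rank ∂_1 = 7 − 6 = 1, and the invariant factors of ∂_1 are all 1, so H_0 ≅ Z.
  H_1: rank ker ∂_1 − rank ∂_2 = (21 − 6) − 13 = 2, and the invariant factors of ∂_2 are all 1, so H_1 ≅ Z^2.
  H_2: rank ker ∂_2 − rank ∂_3 = (14 − 13) − 0 = 1, and there is no ∂_3, so H_2 ≅ Z.

H_0 ≅ Z,  H_1 ≅ Z^2,  H_2 ≅ Z.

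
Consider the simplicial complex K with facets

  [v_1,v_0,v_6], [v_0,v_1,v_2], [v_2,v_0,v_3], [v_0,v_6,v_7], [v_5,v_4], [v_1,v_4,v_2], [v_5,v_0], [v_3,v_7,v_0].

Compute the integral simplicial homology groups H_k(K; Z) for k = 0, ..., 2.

H_0 ≅ Z,  H_1 ≅ Z,  H_2 = 0.

We work with the vertex ordering v_0 < v_1 < v_2 < v_3 < v_4 < v_5 < v_6 < v_7. The simplices of K, each written with vertices in increasing order, are:

  0-simplices (8): [v_0], [v_1], [v_2], [v_3], [v_4], [v_5], [v_6], [v_7]
  1-simplices (14): [v_0,v_1], [v_0,v_2], [v_0,v_3], [v_0,v_5], [v_0,v_6], [v_0,v_7], [v_1,v_2], [v_1,v_4], [v_1,v_6], [v_2,v_3], [v_2,v_4], [v_3,v_7], [v_4,v_5], [v_6,v_7]
  2-simplices (6): [v_0,v_1,v_2], [v_0,v_1,v_6], [v_0,v_2,v_3], [v_0,v_3,v_7], [v_0,v_6,v_7], [v_1,v_2,v_4]

Hence C_0 ≅ Z^8, C_1 ≅ Z^14, C_2 ≅ Z^6.

Boundary ∂_1: C_1 → C_0 maps an edge to its endpoints' difference, ∂[p,q] = q − p. For instance
  ∂[v_0,v_3] = [v_3] − [v_0].
This gives a 8×14 integer matrix of rank 7; reducing to Smith normal form yields diagonal entries (1,1,1,1,1,1,1).

∂_2: C_2 → C_1 sends each 2-simplex [p,q,r] to [q,r] − [p,r] + [p,q]. For instance
  ∂[v_0,v_3,v_7] = [v_3,v_7] − [v_0,v_7] + [v_0,v_3],
  ∂[v_0,v_6,v_7] = [v_6,v_7] − [v_0,v_7] + [v_0,v_6].
As a 14×6 matrix over Z this has rank 6, with invariant factors (1,1,1,1,1,1).

From H_k ≅ ker(∂_k) / im(∂_{k+1}) we obtain:

  H_0: rank C_0 − rank ∂_1 = 8 − 7 = 1, and the invariant factors of ∂_1 are all 1, so H_0 ≅ Z.
  H_1: rank ker ∂_1 − rank ∂_2 = (14 − 7) − 6 = 1, and the invariant factors of ∂_2 are all 1, so H_1 ≅ Z.
  H_2: rank ker ∂_2 − rank ∂_3 = (6 − 6) − 0 = 0, and there is no ∂_3, so H_2 ≅ 0.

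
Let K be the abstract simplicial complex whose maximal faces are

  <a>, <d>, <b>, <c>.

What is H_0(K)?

H_0 = Z^4.

K has 4 vertices.
rank ∂_0 = 0, rank ∂_1 = 0 ⇒ b_0 = 4 − 0 − 0 = 4. So H_0 ≅ Z^4.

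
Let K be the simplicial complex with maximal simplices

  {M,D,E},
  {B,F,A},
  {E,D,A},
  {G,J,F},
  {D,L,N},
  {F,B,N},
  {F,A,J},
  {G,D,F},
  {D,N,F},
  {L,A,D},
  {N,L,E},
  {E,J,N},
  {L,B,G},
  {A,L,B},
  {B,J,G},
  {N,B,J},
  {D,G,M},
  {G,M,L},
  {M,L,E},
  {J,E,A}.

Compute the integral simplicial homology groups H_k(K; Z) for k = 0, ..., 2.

H_0 = Z,  H_1 = Z ⊕ Z/2Z,  H_2 = 0.

Order the vertices as A < B < D < E < F < G < J < L < M < N. Listing each simplex with vertices in this order, K has dimension 2 with simplices:

  0-simplices (10): A, B, D, E, F, G, J, L, M, N
  1-simplices (30): AB, AD, AE, AF, AJ, AL, BF, BG, BJ, BL, BN, DE, DF, DG, DL, DM, DN, EJ, EL, EM, EN, FG, FJ, FN, GJ, GL, GM, JN, LM, LN
  2-simplices (20): ABF, ABL, ADE, ADL, AEJ, AFJ, BFN, BGJ, BGL, BJN, DEM, DFG, DFN, DGM, DLN, EJN, ELM, ELN, FGJ, GLM

Hence C_0 ≅ Z^10, C_1 ≅ Z^30, C_2 ≅ Z^20.

∂_1: C_1 → C_0 maps an edge to its endpoints' difference, ∂[p,q] = q − p.
The 10×30 boundary matrix has rank 9 and Smith normal form diag(1,1,1,1,1,1,1,1,1).

∂_2: C_2 → C_1 maps a triangle to the signed sum of its edges. For instance
  ∂ELN = LN − EN + EL,
  ∂AFJ = FJ − AJ + AF.
This gives a 30×20 integer matrix of rank 20; reducing to Smith normal form yields diagonal entries (1,1,1,1,1,1,1,1,1,1,1,1,1,1,1,1,1,1,1,2).

Computing H_k = (kernel of ∂_k) / (image of ∂_{k+1}):

  H_0: rank C_0 − rank ∂_1 = 10 − 9 = 1, and the invariant factors of ∂_1 are all 1, so H_0 ≅ Z.
  H_1: rank ker ∂_1 − rank ∂_2 = (30 − 9) − 20 = 1, and ∂_2 has invariant factor 2 > 1, so H_1 ≅ Z ⊕ Z/2Z.
  H_2: rank ker ∂_2 − rank ∂_3 = (20 − 20) − 0 = 0, and there is no ∂_3, so H_2 ≅ 0.

As a check, the Euler characteristic is 10 − 30 + 20 = 0, which agrees with 1 − 1 + 0 = 0.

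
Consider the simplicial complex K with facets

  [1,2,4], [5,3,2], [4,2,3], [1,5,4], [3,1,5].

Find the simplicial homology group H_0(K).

Take the total order 1 < 2 < 3 < 4 < 5 on the vertex set. Then K (dimension 2) consists of the simplices:

  0-simplices (5): [1], [2], [3], [4], [5]
  1-simplices (10): [1,2], [1,3], [1,4], [1,5], [2,3], [2,4], [2,5], [3,4], [3,5], [4,5]
  2-simplices (5): [1,2,4], [1,3,5], [1,4,5], [2,3,4], [2,3,5]

so the chain groups are C_0 ≅ Z^5, C_1 ≅ Z^10, C_2 ≅ Z^5.

The boundary map ∂_1: C_1 → C_0 maps an edge to its endpoints' difference, ∂[p,q] = q − p.
The resulting 5×10 matrix has rank 4, and its Smith normal form has invariant factors (1,1,1,1).

Boundary ∂_2: C_2 → C_1 sends each 2-simplex [p,q,r] to [q,r] − [p,r] + [p,q]. For instance
  ∂[2,3,4] = [3,4] − [2,4] + [2,3],
  ∂[1,3,5] = [3,5] − [1,5] + [1,3].
This gives a 10×5 integer matrix of rank 5; reducing to Smith normal form yields diagonal entries (1,1,1,1,1).

From H_k ≅ ker(∂_k) / im(∂_{k+1}) we obtain:

  H_0: rank C_0 − rank ∂_1 = 5 − 4 = 1, and the invariant factors of ∂_1 are all 1, so H_0 = Z.

H_0 ≅ Z.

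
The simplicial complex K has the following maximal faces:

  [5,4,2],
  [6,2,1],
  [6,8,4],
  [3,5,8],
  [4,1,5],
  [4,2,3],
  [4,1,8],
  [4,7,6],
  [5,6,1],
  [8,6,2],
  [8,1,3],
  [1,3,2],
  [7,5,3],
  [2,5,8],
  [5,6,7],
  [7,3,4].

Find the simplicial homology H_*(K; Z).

H_0 = Z,  H_1 = Z^2,  H_2 = Z.

K has 8 vertices, 24 edges, 16 triangles.
rank ∂_0 = 0, rank ∂_1 = 7 ⇒ b_0 = 8 − 0 − 7 = 1; all invariant factors of ∂_1 are 1 so no torsion. So H_0 = Z.
rank ∂_1 = 7, rank ∂_2 = 15 ⇒ b_1 = 24 − 7 − 15 = 2; all invariant factors of ∂_2 are 1 so no torsion. So H_1 = Z^2.
rank ∂_2 = 15, rank ∂_3 = 0 ⇒ b_2 = 16 − 15 − 0 = 1. So H_2 = Z.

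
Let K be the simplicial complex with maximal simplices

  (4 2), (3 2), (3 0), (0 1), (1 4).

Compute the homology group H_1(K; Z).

Order the vertices as 0 < 1 < 2 < 3 < 4. Listing each simplex with vertices in this order, K has dimension 1 with simplices:

  0-simplices (5): [0], [1], [2], [3], [4]
  1-simplices (5): [0,1], [0,3], [1,4], [2,3], [2,4]

so the chain groups are C_0 ≅ Z^5, C_1 ≅ Z^5.

∂_1: C_1 → C_0 sends each edge [p,q] (with p < q) to q − p. For instance
  ∂[0,3] = [3] − [0].
As a 5×5 matrix over Z this has rank 4, with invariant factors (1,1,1,1).

From H_k ≅ ker(∂_k) / im(∂_{k+1}) we obtain:

  H_1: rank ker ∂_1 − rank ∂_2 = (5 − 4) − 0 = 1, and there is no ∂_2, so H_1 = Z.

(K is a triangulation of the circle S^1.)

H_1 ≅ Z.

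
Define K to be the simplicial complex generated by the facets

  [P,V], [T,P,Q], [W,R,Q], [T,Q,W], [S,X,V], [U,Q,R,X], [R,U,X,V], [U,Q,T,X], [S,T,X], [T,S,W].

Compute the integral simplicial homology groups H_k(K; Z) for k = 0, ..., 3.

H_0 = Z,  H_1 = Z,  H_2 = 0,  H_3 = 0.

Order the vertices as P < Q < R < S < T < U < V < W < X. Listing each simplex with vertices in this order, K has dimension 3 with simplices:

  0-simplices (9): P, Q, R, S, T, U, V, W, X
  1-simplices (22): PQ, PT, PV, QR, QT, QU, QW, QX, RU, RV, RW, RX, ST, SV, SW, SX, TU, TW, TX, UV, UX, VX
  2-simplices (16): PQT, QRU, QRW, QRX, QTU, QTW, QTX, QUX, RUV, RUX, RVX, STW, STX, SVX, TUX, UVX
  3-simplices (3): QRUX, QTUX, RUVX

so the chain groups are C_0 ≅ Z^9, C_1 ≅ Z^22, C_2 ≅ Z^16, C_3 ≅ Z^3.

Boundary ∂_1: C_1 → C_0 is given by ∂[p,q] = [q] − [p]. For instance
  ∂UX = X − U.
This gives a 9×22 integer matrix of rank 8; reducing to Smith normal form yields diagonal entries (1,1,1,1,1,1,1,1).

Boundary ∂_2: C_2 → C_1 acts by ∂[p,q,r] = [q,r] − [p,r] + [p,q]. For instance
  ∂QRW = RW − QW + QR,
  ∂RUX = UX − RX + RU.
The resulting 22×16 matrix has rank 13, and its Smith normal form has invariant factors (1,1,1,1,1,1,1,1,1,1,1,1,1).

Boundary ∂_3: C_3 → C_2 sends each 3-simplex σ to the alternating sum Σ_i (−1)^i (σ with its i-th vertex removed). For instance
  ∂QTUX = TUX − QUX + QTX − QTU,
  ∂QRUX = RUX − QUX + QRX − QRU.
The 16×3 boundary matrix has rank 3 and Smith normal form diag(1,1,1).

Now H_k = ker ∂_k / im ∂_{k+1}, so:

  H_0: rank C_0 − rank ∂_1 = 9 − 8 = 1, and the invariant factors of ∂_1 are all 1, so H_0 = Z.
  H_1: rank ker ∂_1 − rank ∂_2 = (22 − 8) − 13 = 1, and the invariant factors of ∂_2 are all 1, so H_1 = Z.
  H_2: rank ker ∂_2 − rank ∂_3 = (16 − 13) − 3 = 0, and the invariant factors of ∂_3 are all 1, so H_2 = 0.
  H_3: rank ker ∂_3 − rank ∂_4 = (3 − 3) − 0 = 0, and there is no ∂_4, so H_3 = 0.

As a check, the Euler characteristic is 9 − 22 + 16 − 3 = 0, which agrees with 1 − 1 + 0 − 0 = 0.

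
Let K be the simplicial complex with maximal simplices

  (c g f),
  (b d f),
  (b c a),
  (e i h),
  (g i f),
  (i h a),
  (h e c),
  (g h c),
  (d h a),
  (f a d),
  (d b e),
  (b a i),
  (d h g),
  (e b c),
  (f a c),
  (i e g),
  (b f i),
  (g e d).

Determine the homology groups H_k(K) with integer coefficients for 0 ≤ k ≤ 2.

K has 9 vertices, 27 edges, 18 triangles.
rank ∂_0 = 0, rank ∂_1 = 8 ⇒ b_0 = 9 − 0 − 8 = 1; all invariant factors of ∂_1 are 1 so no torsion. So H_0 = Z.
rank ∂_1 = 8, rank ∂_2 = 18 ⇒ b_1 = 27 − 8 − 18 = 1; ∂_2 has invariant factor(s) [2] giving torsion. So H_1 = Z ⊕ Z/2.
rank ∂_2 = 18, rank ∂_3 = 0 ⇒ b_2 = 18 − 18 − 0 = 0. So H_2 = 0.

H_0 ≅ Z,  H_1 ≅ Z ⊕ Z/2,  H_2 = 0.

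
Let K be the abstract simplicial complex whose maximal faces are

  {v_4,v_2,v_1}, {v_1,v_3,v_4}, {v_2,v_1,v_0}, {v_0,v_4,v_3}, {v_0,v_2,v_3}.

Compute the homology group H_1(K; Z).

Order the vertices as v_0 < v_1 < v_2 < v_3 < v_4. Listing each simplex with vertices in this order, K has dimension 2 with simplices:

  0-simplices (5): [v_0], [v_1], [v_2], [v_3], [v_4]
  1-simplices (10): [v_0,v_1], [v_0,v_2], [v_0,v_3], [v_0,v_4], [v_1,v_2], [v_1,v_3], [v_1,v_4], [v_2,v_3], [v_2,v_4], [v_3,v_4]
  2-simplices (5): [v_0,v_1,v_2], [v_0,v_2,v_3], [v_0,v_3,v_4], [v_1,v_2,v_4], [v_1,v_3,v_4]

giving chain groups C_0 ≅ Z^5, C_1 ≅ Z^10, C_2 ≅ Z^5.

Boundary ∂_1: C_1 → C_0 maps an edge to its endpoints' difference, ∂[p,q] = q − p.
The resulting 5×10 matrix has rank 4, and its Smith normal form has invariant factors (1,1,1,1).

The boundary map ∂_2: C_2 → C_1 acts by ∂[p,q,r] = [q,r] − [p,r] + [p,q]. For instance
  ∂[v_1,v_2,v_4] = [v_2,v_4] − [v_1,v_4] + [v_1,v_2],
  ∂[v_0,v_2,v_3] = [v_2,v_3] − [v_0,v_3] + [v_0,v_2].
The resulting 10×5 matrix has rank 5, and its Smith normal form has invariant factors (1,1,1,1,1).

From H_k ≅ ker(∂_k) / im(∂_{k+1}) we obtain:

  H_1: rank ker ∂_1 − rank ∂_2 = (10 − 4) − 5 = 1, and the invariant factors of ∂_2 are all 1, so H_1 = Z.

(K is a triangulation of the Möbius band.)

H_1 ≅ Z.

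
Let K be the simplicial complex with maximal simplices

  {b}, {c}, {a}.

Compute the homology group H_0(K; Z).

H_0 ≅ Z^3.

K has 3 vertices.
rank ∂_0 = 0, rank ∂_1 = 0 ⇒ b_0 = 3 − 0 − 0 = 3. So H_0 = Z^3.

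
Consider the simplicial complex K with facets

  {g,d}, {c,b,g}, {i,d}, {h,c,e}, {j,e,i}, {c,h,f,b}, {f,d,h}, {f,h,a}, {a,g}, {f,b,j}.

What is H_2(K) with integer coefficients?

K has 10 vertices, 22 edges, 10 triangles, 1 3-simplex.
rank ∂_2 = 9, rank ∂_3 = 1 ⇒ b_2 = 10 − 9 − 1 = 0; all invariant factors of ∂_3 are 1 so no torsion. So H_2 ≅ 0.

H_2 = 0.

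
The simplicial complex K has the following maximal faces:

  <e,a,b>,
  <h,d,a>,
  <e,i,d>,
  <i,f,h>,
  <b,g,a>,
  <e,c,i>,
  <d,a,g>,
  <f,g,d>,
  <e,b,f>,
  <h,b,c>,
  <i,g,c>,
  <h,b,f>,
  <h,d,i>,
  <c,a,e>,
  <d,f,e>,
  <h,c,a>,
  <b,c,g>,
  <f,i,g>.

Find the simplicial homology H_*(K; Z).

Order the vertices as a < b < c < d < e < f < g < h < i. Listing each simplex with vertices in this order, K has dimension 2 with simplices:

  0-simplices (9): a, b, c, d, e, f, g, h, i
  1-simplices (27): ab, ac, ad, ae, ag, ah, bc, be, bf, bg, bh, ce, cg, ch, ci, de, df, dg, dh, di, ef, ei, fg, fh, fi, gi, hi
  2-simplices (18): abe, abg, ace, ach, adg, adh, bcg, bch, bef, bfh, cei, cgi, def, dei, dfg, dhi, fgi, fhi

giving chain groups C_0 ≅ Z^9, C_1 ≅ Z^27, C_2 ≅ Z^18.

The boundary map ∂_1: C_1 → C_0 maps an edge to its endpoints' difference, ∂[p,q] = q − p. For instance
  ∂bg = g − b.
This gives a 9×27 integer matrix of rank 8; reducing to Smith normal form yields diagonal entries (1,1,1,1,1,1,1,1).

Boundary ∂_2: C_2 → C_1 sends each 2-simplex [p,q,r] to [q,r] − [p,r] + [p,q]. For instance
  ∂dei = ei − di + de,
  ∂abg = bg − ag + ab.
As a 27×18 matrix over Z this has rank 18, with invariant factors (1,1,1,1,1,1,1,1,1,1,1,1,1,1,1,1,1,2).

Computing H_k = (kernel of ∂_k) / (image of ∂_{k+1}):

  H_0: rank C_0 − rank ∂_1 = 9 − 8 = 1, and the invariant factors of ∂_1 are all 1, so H_0 = Z.
  H_1: rank ker ∂_1 − rank ∂_2 = (27 − 8) − 18 = 1, and ∂_2 has invariant factor 2 > 1, so H_1 = Z ⊕ Z/2Z.
  H_2: rank ker ∂_2 − rank ∂_3 = (18 − 18) − 0 = 0, and there is no ∂_3, so H_2 = 0.

As a check, the Euler characteristic is 9 − 27 + 18 = 0, which agrees with 1 − 1 + 0 = 0.

H_0 = Z,  H_1 = Z ⊕ Z/2Z,  H_2 = 0.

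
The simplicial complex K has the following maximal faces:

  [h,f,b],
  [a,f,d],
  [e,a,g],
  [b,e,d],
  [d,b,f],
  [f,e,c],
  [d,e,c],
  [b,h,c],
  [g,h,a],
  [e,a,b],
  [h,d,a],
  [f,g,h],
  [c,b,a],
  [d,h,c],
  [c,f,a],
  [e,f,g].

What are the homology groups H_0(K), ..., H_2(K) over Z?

Fix the vertex order a < b < c < d < e < f < g < h and write every simplex with vertices in increasing order. Then dim K = 2 and the simplices of K are:

  0-simplices (8): a, b, c, d, e, f, g, h
  1-simplices (24): ab, ac, ad, ae, af, ag, ah, bc, bd, be, bf, bh, cd, ce, cf, ch, de, df, dh, ef, eg, fg, fh, gh
  2-simplices (16): abc, abe, acf, adf, adh, aeg, agh, bch, bde, bdf, bfh, cde, cdh, cef, efg, fgh

so the chain groups are C_0 ≅ Z^8, C_1 ≅ Z^24, C_2 ≅ Z^16.

∂_1: C_1 → C_0 maps an edge to its endpoints' difference, ∂[p,q] = q − p. For instance
  ∂de = e − d.
The resulting 8×24 matrix has rank 7, and its Smith normal form has invariant factors (1,1,1,1,1,1,1).

Boundary ∂_2: C_2 → C_1 sends each 2-simplex [p,q,r] to [q,r] − [p,r] + [p,q]. For instance
  ∂cdh = dh − ch + cd,
  ∂bch = ch − bh + bc.
As a 24×16 matrix over Z this has rank 15, with invariant factors (1,1,1,1,1,1,1,1,1,1,1,1,1,1,1).

From H_k ≅ ker(∂_k) / im(∂_{k+1}) we obtain:

  H_0: rank C_0 − rank ∂_1 = 8 − 7 = 1, and the invariant factors of ∂_1 are all 1, so H_0 ≅ Z.
  H_1: rank ker ∂_1 − rank ∂_2 = (24 − 7) − 15 = 2, and the invariant factors of ∂_2 are all 1, so H_1 ≅ Z^2.
  H_2: rank ker ∂_2 − rank ∂_3 = (16 − 15) − 0 = 1, and there is no ∂_3, so H_2 ≅ Z.

H_0 ≅ Z,  H_1 ≅ Z^2,  H_2 ≅ Z.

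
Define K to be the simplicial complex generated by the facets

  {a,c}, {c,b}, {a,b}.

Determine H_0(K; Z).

K has 3 vertices, 3 edges.
rank ∂_0 = 0, rank ∂_1 = 2 ⇒ b_0 = 3 − 0 − 2 = 1; all invariant factors of ∂_1 are 1 so no torsion. So H_0 = Z.

H_0 ≅ Z.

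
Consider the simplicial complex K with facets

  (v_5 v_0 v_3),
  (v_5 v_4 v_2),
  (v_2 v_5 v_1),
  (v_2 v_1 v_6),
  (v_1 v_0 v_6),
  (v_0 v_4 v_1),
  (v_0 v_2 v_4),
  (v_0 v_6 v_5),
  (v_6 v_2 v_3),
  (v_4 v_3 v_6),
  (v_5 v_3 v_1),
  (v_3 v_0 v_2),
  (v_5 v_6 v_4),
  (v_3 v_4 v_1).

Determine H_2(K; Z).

We work with the vertex ordering v_0 < v_1 < v_2 < v_3 < v_4 < v_5 < v_6. The simplices of K, each written with vertices in increasing order, are:

  0-simplices (7): [v_0], [v_1], [v_2], [v_3], [v_4], [v_5], [v_6]
  1-simplices (21): (21 of them)
  2-simplices (14): (14 of them)

so the chain groups are C_0 ≅ Z^7, C_1 ≅ Z^21, C_2 ≅ Z^14.

The boundary map ∂_1: C_1 → C_0 is given by ∂[p,q] = [q] − [p]. For instance
  ∂[v_3,v_6] = [v_6] − [v_3].
The 7×21 boundary matrix has rank 6 and Smith normal form diag(1,1,1,1,1,1).

∂_2: C_2 → C_1 maps a triangle to the signed sum of its edges. For instance
  ∂[v_1,v_3,v_5] = [v_3,v_5] − [v_1,v_5] + [v_1,v_3],
  ∂[v_0,v_1,v_6] = [v_1,v_6] − [v_0,v_6] + [v_0,v_1].
This gives a 21×14 integer matrix of rank 13; reducing to Smith normal form yields diagonal entries (1,1,1,1,1,1,1,1,1,1,1,1,1).

Computing H_k = (kernel of ∂_k) / (image of ∂_{k+1}):

  H_2: rank ker ∂_2 − rank ∂_3 = (14 − 13) − 0 = 1, and there is no ∂_3, so H_2 = Z.

H_2 ≅ Z.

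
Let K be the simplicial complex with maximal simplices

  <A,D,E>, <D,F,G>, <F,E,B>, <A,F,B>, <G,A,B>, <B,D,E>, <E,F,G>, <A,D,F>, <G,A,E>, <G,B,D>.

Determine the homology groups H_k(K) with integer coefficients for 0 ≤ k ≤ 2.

Order the vertices as A < B < D < E < F < G. Listing each simplex with vertices in this order, K has dimension 2 with simplices:

  0-simplices (6): A, B, D, E, F, G
  1-simplices (15): AB, AD, AE, AF, AG, BD, BE, BF, BG, DE, DF, DG, EF, EG, FG
  2-simplices (10): ABF, ABG, ADE, ADF, AEG, BDE, BDG, BEF, DFG, EFG

Hence C_0 ≅ Z^6, C_1 ≅ Z^15, C_2 ≅ Z^10.

The boundary map ∂_1: C_1 → C_0 is given by ∂[p,q] = [q] − [p].
This gives a 6×15 integer matrix of rank 5; reducing to Smith normal form yields diagonal entries (1,1,1,1,1).

The boundary map ∂_2: C_2 → C_1 acts by ∂[p,q,r] = [q,r] − [p,r] + [p,q]. For instance
  ∂ABF = BF − AF + AB,
  ∂ADF = DF − AF + AD.
As a 15×10 matrix over Z this has rank 10, with invariant factors (1,1,1,1,1,1,1,1,1,2).

Now H_k = ker ∂_k / im ∂_{k+1}, so:

  H_0: rank C_0 − rank ∂_1 = 6 − 5 = 1, and the invariant factors of ∂_1 are all 1, so H_0 = Z.
  H_1: rank ker ∂_1 − rank ∂_2 = (15 − 5) − 10 = 0, and ∂_2 has invariant factor 2 > 1, so H_1 = Z/2.
  H_2: rank ker ∂_2 − rank ∂_3 = (10 − 10) − 0 = 0, and there is no ∂_3, so H_2 = 0.

(K is a triangulation of the real projective plane RP^2.)

H_0 = Z,  H_1 = Z/2,  H_2 = 0.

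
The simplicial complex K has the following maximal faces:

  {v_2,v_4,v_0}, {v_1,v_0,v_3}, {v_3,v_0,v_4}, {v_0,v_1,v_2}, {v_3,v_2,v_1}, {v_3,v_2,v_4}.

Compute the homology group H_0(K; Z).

We work with the vertex ordering v_0 < v_1 < v_2 < v_3 < v_4. The simplices of K, each written with vertices in increasing order, are:

  0-simplices (5): [v_0], [v_1], [v_2], [v_3], [v_4]
  1-simplices (9): [v_0,v_1], [v_0,v_2], [v_0,v_3], [v_0,v_4], [v_1,v_2], [v_1,v_3], [v_2,v_3], [v_2,v_4], [v_3,v_4]
  2-simplices (6): [v_0,v_1,v_2], [v_0,v_1,v_3], [v_0,v_2,v_4], [v_0,v_3,v_4], [v_1,v_2,v_3], [v_2,v_3,v_4]

so the chain groups are C_0 ≅ Z^5, C_1 ≅ Z^9, C_2 ≅ Z^6.

The boundary map ∂_1: C_1 → C_0 sends each edge [p,q] (with p < q) to q − p.
As a 5×9 matrix over Z this has rank 4, with invariant factors (1,1,1,1).

The boundary map ∂_2: C_2 → C_1 sends each 2-simplex [p,q,r] to [q,r] − [p,r] + [p,q]. For instance
  ∂[v_1,v_2,v_3] = [v_2,v_3] − [v_1,v_3] + [v_1,v_2],
  ∂[v_0,v_3,v_4] = [v_3,v_4] − [v_0,v_4] + [v_0,v_3].
The 9×6 boundary matrix has rank 5 and Smith normal form diag(1,1,1,1,1).

Reading off H_k = ker ∂_k / im ∂_{k+1}:

  H_0: rank C_0 − rank ∂_1 = 5 − 4 = 1, and the invariant factors of ∂_1 are all 1, so H_0 = Z.

H_0 = Z.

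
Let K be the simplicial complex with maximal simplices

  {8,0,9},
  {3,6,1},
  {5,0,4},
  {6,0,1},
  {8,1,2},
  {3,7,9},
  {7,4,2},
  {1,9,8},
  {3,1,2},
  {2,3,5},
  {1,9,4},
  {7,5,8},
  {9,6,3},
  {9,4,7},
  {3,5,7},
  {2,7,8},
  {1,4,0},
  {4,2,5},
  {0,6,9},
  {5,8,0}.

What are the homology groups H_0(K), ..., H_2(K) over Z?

H_0 = Z,  H_1 = Z ⊕ Z/2,  H_2 = 0.

Order the vertices as 0 < 1 < 2 < 3 < 4 < 5 < 6 < 7 < 8 < 9. Listing each simplex with vertices in this order, K has dimension 2 with simplices:

  0-simplices (10): [0], [1], [2], [3], [4], [5], [6], [7], [8], [9]
  1-simplices (30): (30 of them)
  2-simplices (20): (20 of them)

so the chain groups are C_0 ≅ Z^10, C_1 ≅ Z^30, C_2 ≅ Z^20.

∂_1: C_1 → C_0 is given by ∂[p,q] = [q] − [p]. For instance
  ∂[3,7] = [7] − [3].
As a 10×30 matrix over Z this has rank 9, with invariant factors (1,1,1,1,1,1,1,1,1).

∂_2: C_2 → C_1 sends each 2-simplex [p,q,r] to [q,r] − [p,r] + [p,q]. For instance
  ∂[0,4,5] = [4,5] − [0,5] + [0,4],
  ∂[0,5,8] = [5,8] − [0,8] + [0,5].
As a 30×20 matrix over Z this has rank 20, with invariant factors (1,1,1,1,1,1,1,1,1,1,1,1,1,1,1,1,1,1,1,2).

Now H_k = ker ∂_k / im ∂_{k+1}, so:

  H_0: rank C_0 − rank ∂_1 = 10 − 9 = 1, and the invariant factors of ∂_1 are all 1, so H_0 = Z.
  H_1: rank ker ∂_1 − rank ∂_2 = (30 − 9) − 20 = 1, and ∂_2 has invariant factor 2 > 1, so H_1 = Z ⊕ Z/2.
  H_2: rank ker ∂_2 − rank ∂_3 = (20 − 20) − 0 = 0, and there is no ∂_3, so H_2 = 0.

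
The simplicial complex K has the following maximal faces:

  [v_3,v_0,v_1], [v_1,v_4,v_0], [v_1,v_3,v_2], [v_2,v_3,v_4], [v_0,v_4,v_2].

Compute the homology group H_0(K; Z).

We work with the vertex ordering v_0 < v_1 < v_2 < v_3 < v_4. The simplices of K, each written with vertices in increasing order, are:

  0-simplices (5): [v_0], [v_1], [v_2], [v_3], [v_4]
  1-simplices (10): [v_0,v_1], [v_0,v_2], [v_0,v_3], [v_0,v_4], [v_1,v_2], [v_1,v_3], [v_1,v_4], [v_2,v_3], [v_2,v_4], [v_3,v_4]
  2-simplices (5): [v_0,v_1,v_3], [v_0,v_1,v_4], [v_0,v_2,v_4], [v_1,v_2,v_3], [v_2,v_3,v_4]

Hence C_0 ≅ Z^5, C_1 ≅ Z^10, C_2 ≅ Z^5.

Boundary ∂_1: C_1 → C_0 is given by ∂[p,q] = [q] − [p]. For instance
  ∂[v_0,v_1] = [v_1] − [v_0].
This gives a 5×10 integer matrix of rank 4; reducing to Smith normal form yields diagonal entries (1,1,1,1).

Boundary ∂_2: C_2 → C_1 acts by ∂[p,q,r] = [q,r] − [p,r] + [p,q]. For instance
  ∂[v_1,v_2,v_3] = [v_2,v_3] − [v_1,v_3] + [v_1,v_2],
  ∂[v_0,v_2,v_4] = [v_2,v_4] − [v_0,v_4] + [v_0,v_2].
As a 10×5 matrix over Z this has rank 5, with invariant factors (1,1,1,1,1).

Now H_k = ker ∂_k / im ∂_{k+1}, so:

  H_0: rank C_0 − rank ∂_1 = 5 − 4 = 1, and the invariant factors of ∂_1 are all 1, so H_0 = Z.

(K is a triangulation of the Möbius band.)

H_0 ≅ Z.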